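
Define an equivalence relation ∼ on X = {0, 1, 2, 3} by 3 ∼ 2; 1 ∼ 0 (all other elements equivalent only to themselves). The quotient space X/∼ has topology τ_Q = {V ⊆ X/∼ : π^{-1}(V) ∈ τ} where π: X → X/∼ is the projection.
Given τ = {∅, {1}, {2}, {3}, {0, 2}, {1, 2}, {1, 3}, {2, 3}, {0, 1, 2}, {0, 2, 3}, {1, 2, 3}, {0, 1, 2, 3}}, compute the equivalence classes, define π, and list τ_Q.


X/∼ = {[0=1], [2=3]}; |τ_Q| = 3.

Equivalence classes: [0=1], [2=3].
Quotient map π: X → X/∼ sends 0 ↦ [0=1], 1 ↦ [0=1], 2 ↦ [2=3], 3 ↦ [2=3].
For each subset V ⊆ X/∼, compute π^{-1}(V) ⊆ X and check whether π^{-1}(V) ∈ τ. V is open in τ_Q iff π^{-1}(V) ∈ τ.
  V = {}: π^{-1}(V) = ∅ ∈ τ ✓.
  V = {[0=1]}: π^{-1}(V) = {0, 1} ∉ τ ✗.
  V = {[2=3]}: π^{-1}(V) = {2, 3} ∈ τ ✓.
  V = {[0=1], [2=3]}: π^{-1}(V) = {0, 1, 2, 3} ∈ τ ✓.
Open sets in the quotient: τ_Q = {{}, {[2=3]}, {[0=1], [2=3]}} (3 elements).


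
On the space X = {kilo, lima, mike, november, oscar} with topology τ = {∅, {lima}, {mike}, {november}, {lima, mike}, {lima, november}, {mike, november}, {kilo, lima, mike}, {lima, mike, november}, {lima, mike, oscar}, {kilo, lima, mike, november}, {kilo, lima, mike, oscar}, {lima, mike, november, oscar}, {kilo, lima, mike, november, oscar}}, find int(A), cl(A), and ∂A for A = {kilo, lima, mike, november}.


int(A) = {kilo, lima, mike, november}, cl(A) = {kilo, lima, mike, november, oscar}, ∂A = {oscar}.

Closed sets in (X, τ) are complements of opens:
  closed(X, τ) = {∅, {kilo}, {november}, {oscar}, {kilo, november}, {kilo, oscar}, {november, oscar}, {kilo, lima, oscar}, {kilo, mike, oscar}, {kilo, november, oscar}, {kilo, lima, mike, oscar}, {kilo, lima, november, oscar}, {kilo, mike, november, oscar}, {kilo, lima, mike, november, oscar}}.
int(A) = ⋃ {U ∈ τ : U ⊆ A}. Opens contained in A: ∅, {lima}, {mike}, {november}, {lima, mike}, {lima, november}, {mike, november}, {kilo, lima, mike}, {lima, mike, november}, {kilo, lima, mike, november}.
Taking the union of these: int(A) = {kilo, lima, mike, november}.
cl(A) = ⋂ {C closed : A ⊆ C}. Closed sets containing A: {kilo, lima, mike, november, oscar}.
Intersecting these: cl(A) = {kilo, lima, mike, november, oscar}.
∂A = cl(A) ∖ int(A) = {kilo, lima, mike, november, oscar} ∖ {kilo, lima, mike, november} = {oscar}.


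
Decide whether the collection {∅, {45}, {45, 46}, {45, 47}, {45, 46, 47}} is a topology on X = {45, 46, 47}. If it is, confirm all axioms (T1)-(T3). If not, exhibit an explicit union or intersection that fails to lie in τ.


τ IS a topology on X.

Axiom (T1): ∅ ∈ τ? Yes; X ∈ τ? Yes.
Axiom (T2/T3): check pairwise unions and intersections of members of τ.
All pairwise intersections and unions checked — each lies in τ. Therefore τ satisfies (T1), (T2), (T3): it IS a topology on X.


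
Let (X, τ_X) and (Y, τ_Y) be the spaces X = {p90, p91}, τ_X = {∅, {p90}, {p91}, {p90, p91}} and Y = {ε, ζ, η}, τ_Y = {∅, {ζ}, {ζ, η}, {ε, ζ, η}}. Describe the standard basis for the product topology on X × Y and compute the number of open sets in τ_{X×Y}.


Basis B = {∅ × ∅, {p90} × {ζ}, {p91} × {ζ}, {p90} × {ζ, η}, {p90, p91} × {ζ}, {p91} × {ζ, η}, {p90} × {ε, ζ, η}, {p91} × {ε, ζ, η}, {p90, p91} × {ζ, η}, {p90, p91} × {ε, ζ, η}}; |τ_{X×Y}| = 16.

Enumerate products U × V with U ∈ τ_X, V ∈ τ_Y (deduplicated):
  ∅ × ∅ = {} (∅)
  {p90} × {ζ} = {(p90,ζ)}
  {p91} × {ζ} = {(p91,ζ)}
  {p90} × {ζ, η} = {(p90,ζ), (p90,η)}
  {p90, p91} × {ζ} = {(p90,ζ), (p91,ζ)}
  {p91} × {ζ, η} = {(p91,ζ), (p91,η)}
  {p90} × {ε, ζ, η} = {(p90,ε), (p90,ζ), (p90,η)}
  {p91} × {ε, ζ, η} = {(p91,ε), (p91,ζ), (p91,η)}
  {p90, p91} × {ζ, η} = {(p90,ζ), (p90,η), (p91,ζ), (p91,η)}
  {p90, p91} × {ε, ζ, η} = {(p90,ε), (p90,ζ), (p90,η), (p91,ε), (p91,ζ), (p91,η)}
These 10 distinct sets form the basis B.
Close under arbitrary unions to get τ_{X×Y}; counting gives |τ_{X×Y}| = 16.


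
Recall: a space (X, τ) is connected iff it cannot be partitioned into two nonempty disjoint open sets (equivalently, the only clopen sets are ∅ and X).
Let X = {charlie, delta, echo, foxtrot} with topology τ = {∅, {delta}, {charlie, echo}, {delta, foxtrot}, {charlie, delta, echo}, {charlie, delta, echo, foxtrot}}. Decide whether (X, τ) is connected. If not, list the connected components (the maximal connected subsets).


(X, τ) is disconnected; components = [{charlie, echo}, {delta, foxtrot}].

Find clopen sets (U ∈ τ with X ∖ U ∈ τ):
  U = ∅, X ∖ U = {charlie, delta, echo, foxtrot} — both open, so U is clopen.
  U = {charlie, echo}, X ∖ U = {delta, foxtrot} — both open, so U is clopen.
  U = {delta, foxtrot}, X ∖ U = {charlie, echo} — both open, so U is clopen.
  U = {charlie, delta, echo, foxtrot}, X ∖ U = ∅ — both open, so U is clopen.
Nontrivial clopen(s) exist: e.g. {delta, foxtrot}. So (X, τ) is disconnected.
Compute connected components by grouping points that agree on all clopens:
  component: {charlie, echo}
  component: {delta, foxtrot}


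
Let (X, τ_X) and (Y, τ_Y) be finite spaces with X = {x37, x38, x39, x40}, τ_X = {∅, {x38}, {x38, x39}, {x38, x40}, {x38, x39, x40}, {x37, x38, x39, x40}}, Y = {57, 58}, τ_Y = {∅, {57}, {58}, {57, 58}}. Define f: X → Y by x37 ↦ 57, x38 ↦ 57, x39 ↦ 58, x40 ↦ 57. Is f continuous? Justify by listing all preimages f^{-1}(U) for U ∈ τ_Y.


f is NOT continuous.

Compute f^{-1}(U) for each U ∈ τ_Y:
  U = ∅: f^{-1}(U) = ∅ ∈ τ_X ✓.
  U = {57}: f^{-1}(U) = {x37, x38, x40} ∉ τ_X ✗.
  U = {58}: f^{-1}(U) = {x39} ∉ τ_X ✗.
  U = {57, 58}: f^{-1}(U) = {x37, x38, x39, x40} ∈ τ_X ✓.
Found U = {57} with f^{-1}(U) = {x37, x38, x40} not in τ_X. Therefore f is NOT continuous.


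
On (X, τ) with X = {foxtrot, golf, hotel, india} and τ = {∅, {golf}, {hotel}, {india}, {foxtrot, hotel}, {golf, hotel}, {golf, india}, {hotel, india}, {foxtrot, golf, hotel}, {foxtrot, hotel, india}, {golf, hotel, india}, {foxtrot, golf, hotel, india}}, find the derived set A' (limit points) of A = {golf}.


A' = ∅

For each x ∈ X, list the open sets U ∈ τ with x ∈ U, then check whether U ∩ (A ∖ {x}) ≠ ∅ for every such U.
  x = foxtrot: open {foxtrot, hotel} ∋ x has {foxtrot, hotel} ∩ (A ∖ {foxtrot}) = ∅, so x is NOT a limit point.
  x = golf: open {golf} ∋ x has {golf} ∩ (A ∖ {golf}) = ∅, so x is NOT a limit point.
  x = hotel: open {hotel} ∋ x has {hotel} ∩ (A ∖ {hotel}) = ∅, so x is NOT a limit point.
  x = india: open {india} ∋ x has {india} ∩ (A ∖ {india}) = ∅, so x is NOT a limit point.
Collecting: A' = ∅.


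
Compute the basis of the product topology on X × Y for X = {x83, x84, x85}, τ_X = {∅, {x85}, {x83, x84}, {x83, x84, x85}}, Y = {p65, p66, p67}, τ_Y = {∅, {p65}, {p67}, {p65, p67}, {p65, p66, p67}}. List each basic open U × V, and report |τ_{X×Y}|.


Basis B = {∅ × ∅, {x85} × {p65}, {x85} × {p67}, {x83, x84} × {p65}, {x83, x84} × {p67}, {x85} × {p65, p67}, {x83, x84, x85} × {p65}, {x83, x84, x85} × {p67}, {x85} × {p65, p66, p67}, {x83, x84} × {p65, p67}, {x83, x84} × {p65, p66, p67}, {x83, x84, x85} × {p65, p67}, {x83, x84, x85} × {p65, p66, p67}}; |τ_{X×Y}| = 25.

Enumerate products U × V with U ∈ τ_X, V ∈ τ_Y (deduplicated):
  ∅ × ∅ = {} (∅)
  {x85} × {p65} = {(x85,p65)}
  {x85} × {p67} = {(x85,p67)}
  {x83, x84} × {p65} = {(x83,p65), (x84,p65)}
  {x83, x84} × {p67} = {(x83,p67), (x84,p67)}
  {x85} × {p65, p67} = {(x85,p65), (x85,p67)}
  {x83, x84, x85} × {p65} = {(x83,p65), (x84,p65), (x85,p65)}
  {x83, x84, x85} × {p67} = {(x83,p67), (x84,p67), (x85,p67)}
  {x85} × {p65, p66, p67} = {(x85,p65), (x85,p66), (x85,p67)}
  {x83, x84} × {p65, p67} = {(x83,p65), (x83,p67), (x84,p65), (x84,p67)}
  {x83, x84} × {p65, p66, p67} = {(x83,p65), (x83,p66), (x83,p67), (x84,p65), (x84,p66), (x84,p67)}
  {x83, x84, x85} × {p65, p67} = {(x83,p65), (x83,p67), (x84,p65), (x84,p67), (x85,p65), (x85,p67)}
  {x83, x84, x85} × {p65, p66, p67} = {(x83,p65), (x83,p66), (x83,p67), (x84,p65), (x84,p66), (x84,p67), (x85,p65), (x85,p66), (x85,p67)}
These 13 distinct sets form the basis B.
Close under arbitrary unions to get τ_{X×Y}; counting gives |τ_{X×Y}| = 25.


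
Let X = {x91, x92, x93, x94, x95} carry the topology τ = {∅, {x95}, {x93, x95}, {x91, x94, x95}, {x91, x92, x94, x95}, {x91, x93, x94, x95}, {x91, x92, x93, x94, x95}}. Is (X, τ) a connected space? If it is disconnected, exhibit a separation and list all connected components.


(X, τ) is connected.

Find clopen sets (U ∈ τ with X ∖ U ∈ τ):
  U = ∅, X ∖ U = {x91, x92, x93, x94, x95} — both open, so U is clopen.
  U = {x91, x92, x93, x94, x95}, X ∖ U = ∅ — both open, so U is clopen.
Only trivial clopens (∅ and X) exist, so (X, τ) is connected.
Compute connected components by grouping points that agree on all clopens:
  component: {x91, x92, x93, x94, x95}


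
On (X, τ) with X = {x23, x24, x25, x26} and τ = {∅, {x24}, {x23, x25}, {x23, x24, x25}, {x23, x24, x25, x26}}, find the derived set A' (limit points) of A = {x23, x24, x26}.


A' = {x25, x26}

For each x ∈ X, list the open sets U ∈ τ with x ∈ U, then check whether U ∩ (A ∖ {x}) ≠ ∅ for every such U.
  x = x23: open {x23, x25} ∋ x has {x23, x25} ∩ (A ∖ {x23}) = ∅, so x is NOT a limit point.
  x = x24: open {x24} ∋ x has {x24} ∩ (A ∖ {x24}) = ∅, so x is NOT a limit point.
  x = x25: opens ∋ x are {x23, x25}, {x23, x24, x25}, {x23, x24, x25, x26}; each meets A ∖ {x25}, so x IS a limit point.
  x = x26: opens ∋ x are {x23, x24, x25, x26}; each meets A ∖ {x26}, so x IS a limit point.
Collecting: A' = {x25, x26}.


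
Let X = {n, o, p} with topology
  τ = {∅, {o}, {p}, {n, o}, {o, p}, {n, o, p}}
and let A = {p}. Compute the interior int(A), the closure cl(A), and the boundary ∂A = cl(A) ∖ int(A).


int(A) = {p}, cl(A) = {p}, ∂A = ∅.

Closed sets in (X, τ) are complements of opens:
  closed(X, τ) = {∅, {n}, {p}, {n, o}, {n, p}, {n, o, p}}.
int(A) = ⋃ {U ∈ τ : U ⊆ A}. Opens contained in A: ∅, {p}.
Taking the union of these: int(A) = {p}.
cl(A) = ⋂ {C closed : A ⊆ C}. Closed sets containing A: {p}, {n, p}, {n, o, p}.
Intersecting these: cl(A) = {p}.
∂A = cl(A) ∖ int(A) = {p} ∖ {p} = ∅.


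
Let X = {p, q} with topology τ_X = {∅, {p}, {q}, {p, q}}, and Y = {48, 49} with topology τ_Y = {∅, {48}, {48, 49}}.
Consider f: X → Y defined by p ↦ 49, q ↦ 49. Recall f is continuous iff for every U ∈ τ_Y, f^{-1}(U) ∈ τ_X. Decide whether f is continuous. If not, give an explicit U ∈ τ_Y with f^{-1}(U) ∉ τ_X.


f IS continuous.

Compute f^{-1}(U) for each U ∈ τ_Y:
  U = ∅: f^{-1}(U) = ∅ ∈ τ_X ✓.
  U = {48}: f^{-1}(U) = ∅ ∈ τ_X ✓.
  U = {48, 49}: f^{-1}(U) = {p, q} ∈ τ_X ✓.
Every preimage lies in τ_X, so f IS continuous.


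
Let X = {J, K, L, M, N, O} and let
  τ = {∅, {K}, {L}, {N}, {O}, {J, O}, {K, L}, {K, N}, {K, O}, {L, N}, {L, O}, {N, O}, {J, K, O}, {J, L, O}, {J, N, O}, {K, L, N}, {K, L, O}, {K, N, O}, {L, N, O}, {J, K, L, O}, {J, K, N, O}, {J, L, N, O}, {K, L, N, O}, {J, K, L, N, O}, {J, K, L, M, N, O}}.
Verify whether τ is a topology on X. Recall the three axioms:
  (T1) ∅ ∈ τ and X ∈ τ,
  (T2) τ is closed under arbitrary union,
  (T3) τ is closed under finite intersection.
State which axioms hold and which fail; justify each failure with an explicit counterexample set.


τ IS a topology on X.

Axiom (T1): ∅ ∈ τ? Yes; X ∈ τ? Yes.
Axiom (T2/T3): check pairwise unions and intersections of members of τ.
All pairwise intersections and unions checked — each lies in τ. Therefore τ satisfies (T1), (T2), (T3): it IS a topology on X.


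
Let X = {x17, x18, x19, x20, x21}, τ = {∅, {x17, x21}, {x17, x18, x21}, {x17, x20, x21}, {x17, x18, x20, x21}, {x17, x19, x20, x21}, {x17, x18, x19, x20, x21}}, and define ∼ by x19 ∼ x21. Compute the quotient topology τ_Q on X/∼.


X/∼ = {[x17], [x18], [x19=x21], [x20]}; |τ_Q| = 3.

Equivalence classes: [x17], [x18], [x19=x21], [x20].
Quotient map π: X → X/∼ sends x17 ↦ [x17], x18 ↦ [x18], x19 ↦ [x19=x21], x20 ↦ [x20], x21 ↦ [x19=x21].
For each subset V ⊆ X/∼, compute π^{-1}(V) ⊆ X and check whether π^{-1}(V) ∈ τ. V is open in τ_Q iff π^{-1}(V) ∈ τ.
  V = {}: π^{-1}(V) = ∅ ∈ τ ✓.
  V = {[x17]}: π^{-1}(V) = {x17} ∉ τ ✗.
  V = {[x18]}: π^{-1}(V) = {x18} ∉ τ ✗.
  V = {[x17], [x18]}: π^{-1}(V) = {x17, x18} ∉ τ ✗.
  V = {[x19=x21]}: π^{-1}(V) = {x19, x21} ∉ τ ✗.
  V = {[x17], [x19=x21]}: π^{-1}(V) = {x17, x19, x21} ∉ τ ✗.
  V = {[x18], [x19=x21]}: π^{-1}(V) = {x18, x19, x21} ∉ τ ✗.
  V = {[x17], [x18], [x19=x21]}: π^{-1}(V) = {x17, x18, x19, x21} ∉ τ ✗.
  V = {[x20]}: π^{-1}(V) = {x20} ∉ τ ✗.
  V = {[x17], [x20]}: π^{-1}(V) = {x17, x20} ∉ τ ✗.
  V = {[x18], [x20]}: π^{-1}(V) = {x18, x20} ∉ τ ✗.
  V = {[x17], [x18], [x20]}: π^{-1}(V) = {x17, x18, x20} ∉ τ ✗.
  V = {[x19=x21], [x20]}: π^{-1}(V) = {x19, x20, x21} ∉ τ ✗.
  V = {[x17], [x19=x21], [x20]}: π^{-1}(V) = {x17, x19, x20, x21} ∈ τ ✓.
  V = {[x18], [x19=x21], [x20]}: π^{-1}(V) = {x18, x19, x20, x21} ∉ τ ✗.
  V = {[x17], [x18], [x19=x21], [x20]}: π^{-1}(V) = {x17, x18, x19, x20, x21} ∈ τ ✓.
Open sets in the quotient: τ_Q = {{}, {[x17], [x19=x21], [x20]}, {[x17], [x18], [x19=x21], [x20]}} (3 elements).


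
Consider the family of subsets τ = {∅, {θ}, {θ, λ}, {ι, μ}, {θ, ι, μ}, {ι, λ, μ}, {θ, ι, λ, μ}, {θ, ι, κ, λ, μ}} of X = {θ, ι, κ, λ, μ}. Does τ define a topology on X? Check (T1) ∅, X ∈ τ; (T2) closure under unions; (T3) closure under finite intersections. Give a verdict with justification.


τ is NOT a topology on X.

Axiom (T1): ∅ ∈ τ? Yes; X ∈ τ? Yes.
Axiom (T2/T3): check pairwise unions and intersections of members of τ.
Counterexample for (T3): {θ, λ} ∩ {ι, λ, μ} = {λ} ∉ τ. Therefore τ is NOT a topology.


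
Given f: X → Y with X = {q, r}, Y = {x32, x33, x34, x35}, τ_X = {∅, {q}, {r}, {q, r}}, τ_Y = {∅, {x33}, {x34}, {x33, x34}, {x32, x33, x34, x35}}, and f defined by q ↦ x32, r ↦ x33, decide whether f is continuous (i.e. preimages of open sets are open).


f IS continuous.

Compute f^{-1}(U) for each U ∈ τ_Y:
  U = ∅: f^{-1}(U) = ∅ ∈ τ_X ✓.
  U = {x33}: f^{-1}(U) = {r} ∈ τ_X ✓.
  U = {x34}: f^{-1}(U) = ∅ ∈ τ_X ✓.
  U = {x33, x34}: f^{-1}(U) = {r} ∈ τ_X ✓.
  U = {x32, x33, x34, x35}: f^{-1}(U) = {q, r} ∈ τ_X ✓.
Every preimage lies in τ_X, so f IS continuous.


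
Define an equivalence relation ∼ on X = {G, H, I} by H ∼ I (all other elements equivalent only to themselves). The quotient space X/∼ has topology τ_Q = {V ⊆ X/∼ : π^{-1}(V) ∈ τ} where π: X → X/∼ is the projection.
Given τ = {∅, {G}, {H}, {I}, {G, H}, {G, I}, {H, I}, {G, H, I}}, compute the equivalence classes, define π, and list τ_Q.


X/∼ = {[G], [H=I]}; |τ_Q| = 4.

Equivalence classes: [G], [H=I].
Quotient map π: X → X/∼ sends G ↦ [G], H ↦ [H=I], I ↦ [H=I].
For each subset V ⊆ X/∼, compute π^{-1}(V) ⊆ X and check whether π^{-1}(V) ∈ τ. V is open in τ_Q iff π^{-1}(V) ∈ τ.
  V = {}: π^{-1}(V) = ∅ ∈ τ ✓.
  V = {[G]}: π^{-1}(V) = {G} ∈ τ ✓.
  V = {[H=I]}: π^{-1}(V) = {H, I} ∈ τ ✓.
  V = {[G], [H=I]}: π^{-1}(V) = {G, H, I} ∈ τ ✓.
Open sets in the quotient: τ_Q = {{}, {[G]}, {[H=I]}, {[G], [H=I]}} (4 elements).


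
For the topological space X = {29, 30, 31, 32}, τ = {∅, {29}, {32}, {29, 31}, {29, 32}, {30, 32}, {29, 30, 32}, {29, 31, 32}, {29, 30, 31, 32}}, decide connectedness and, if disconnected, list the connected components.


(X, τ) is disconnected; components = [{29, 31}, {30, 32}].

Find clopen sets (U ∈ τ with X ∖ U ∈ τ):
  U = ∅, X ∖ U = {29, 30, 31, 32} — both open, so U is clopen.
  U = {29, 31}, X ∖ U = {30, 32} — both open, so U is clopen.
  U = {30, 32}, X ∖ U = {29, 31} — both open, so U is clopen.
  U = {29, 30, 31, 32}, X ∖ U = ∅ — both open, so U is clopen.
Nontrivial clopen(s) exist: e.g. {30, 32}. So (X, τ) is disconnected.
Compute connected components by grouping points that agree on all clopens:
  component: {29, 31}
  component: {30, 32}


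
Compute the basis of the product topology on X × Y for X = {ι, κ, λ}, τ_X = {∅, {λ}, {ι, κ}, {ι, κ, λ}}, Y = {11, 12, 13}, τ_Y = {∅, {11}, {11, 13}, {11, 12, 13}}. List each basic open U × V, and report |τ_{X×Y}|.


Basis B = {∅ × ∅, {λ} × {11}, {ι, κ} × {11}, {λ} × {11, 13}, {ι, κ, λ} × {11}, {λ} × {11, 12, 13}, {ι, κ} × {11, 13}, {ι, κ} × {11, 12, 13}, {ι, κ, λ} × {11, 13}, {ι, κ, λ} × {11, 12, 13}}; |τ_{X×Y}| = 16.

Enumerate products U × V with U ∈ τ_X, V ∈ τ_Y (deduplicated):
  ∅ × ∅ = {} (∅)
  {λ} × {11} = {(λ,11)}
  {ι, κ} × {11} = {(ι,11), (κ,11)}
  {λ} × {11, 13} = {(λ,11), (λ,13)}
  {ι, κ, λ} × {11} = {(ι,11), (κ,11), (λ,11)}
  {λ} × {11, 12, 13} = {(λ,11), (λ,12), (λ,13)}
  {ι, κ} × {11, 13} = {(ι,11), (ι,13), (κ,11), (κ,13)}
  {ι, κ} × {11, 12, 13} = {(ι,11), (ι,12), (ι,13), (κ,11), (κ,12), (κ,13)}
  {ι, κ, λ} × {11, 13} = {(ι,11), (ι,13), (κ,11), (κ,13), (λ,11), (λ,13)}
  {ι, κ, λ} × {11, 12, 13} = {(ι,11), (ι,12), (ι,13), (κ,11), (κ,12), (κ,13), (λ,11), (λ,12), (λ,13)}
These 10 distinct sets form the basis B.
Close under arbitrary unions to get τ_{X×Y}; counting gives |τ_{X×Y}| = 16.


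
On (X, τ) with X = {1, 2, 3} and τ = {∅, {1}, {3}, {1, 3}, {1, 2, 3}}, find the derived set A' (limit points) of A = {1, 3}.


A' = {2}

For each x ∈ X, list the open sets U ∈ τ with x ∈ U, then check whether U ∩ (A ∖ {x}) ≠ ∅ for every such U.
  x = 1: open {1} ∋ x has {1} ∩ (A ∖ {1}) = ∅, so x is NOT a limit point.
  x = 2: opens ∋ x are {1, 2, 3}; each meets A ∖ {2}, so x IS a limit point.
  x = 3: open {3} ∋ x has {3} ∩ (A ∖ {3}) = ∅, so x is NOT a limit point.
Collecting: A' = {2}.


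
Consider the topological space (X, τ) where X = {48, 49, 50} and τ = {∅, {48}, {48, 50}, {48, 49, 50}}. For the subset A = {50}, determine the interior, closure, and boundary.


int(A) = ∅, cl(A) = {49, 50}, ∂A = {49, 50}.

Closed sets in (X, τ) are complements of opens:
  closed(X, τ) = {∅, {49}, {49, 50}, {48, 49, 50}}.
int(A) = ⋃ {U ∈ τ : U ⊆ A}. Opens contained in A: ∅.
Taking the union of these: int(A) = ∅.
cl(A) = ⋂ {C closed : A ⊆ C}. Closed sets containing A: {49, 50}, {48, 49, 50}.
Intersecting these: cl(A) = {49, 50}.
∂A = cl(A) ∖ int(A) = {49, 50} ∖ ∅ = {49, 50}.


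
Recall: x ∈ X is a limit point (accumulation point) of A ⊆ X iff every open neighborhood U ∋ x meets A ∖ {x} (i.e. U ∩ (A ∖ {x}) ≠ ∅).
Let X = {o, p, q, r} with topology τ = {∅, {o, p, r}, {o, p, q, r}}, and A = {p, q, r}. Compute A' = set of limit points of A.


A' = {o, p, q, r}

For each x ∈ X, list the open sets U ∈ τ with x ∈ U, then check whether U ∩ (A ∖ {x}) ≠ ∅ for every such U.
  x = o: opens ∋ x are {o, p, r}, {o, p, q, r}; each meets A ∖ {o}, so x IS a limit point.
  x = p: opens ∋ x are {o, p, r}, {o, p, q, r}; each meets A ∖ {p}, so x IS a limit point.
  x = q: opens ∋ x are {o, p, q, r}; each meets A ∖ {q}, so x IS a limit point.
  x = r: opens ∋ x are {o, p, r}, {o, p, q, r}; each meets A ∖ {r}, so x IS a limit point.
Collecting: A' = {o, p, q, r}.


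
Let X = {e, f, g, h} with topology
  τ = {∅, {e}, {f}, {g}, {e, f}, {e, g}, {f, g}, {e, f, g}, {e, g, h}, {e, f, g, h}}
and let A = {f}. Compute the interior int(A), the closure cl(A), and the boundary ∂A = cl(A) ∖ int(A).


int(A) = {f}, cl(A) = {f}, ∂A = ∅.

Closed sets in (X, τ) are complements of opens:
  closed(X, τ) = {∅, {f}, {h}, {e, h}, {f, h}, {g, h}, {e, f, h}, {e, g, h}, {f, g, h}, {e, f, g, h}}.
int(A) = ⋃ {U ∈ τ : U ⊆ A}. Opens contained in A: ∅, {f}.
Taking the union of these: int(A) = {f}.
cl(A) = ⋂ {C closed : A ⊆ C}. Closed sets containing A: {f}, {f, h}, {e, f, h}, {f, g, h}, {e, f, g, h}.
Intersecting these: cl(A) = {f}.
∂A = cl(A) ∖ int(A) = {f} ∖ {f} = ∅.


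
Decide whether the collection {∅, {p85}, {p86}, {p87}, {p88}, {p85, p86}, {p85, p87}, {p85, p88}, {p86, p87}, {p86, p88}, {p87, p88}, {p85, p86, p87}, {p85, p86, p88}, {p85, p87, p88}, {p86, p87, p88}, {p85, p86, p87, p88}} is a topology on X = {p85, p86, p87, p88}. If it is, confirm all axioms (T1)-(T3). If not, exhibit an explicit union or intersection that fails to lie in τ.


τ IS a topology on X.

Axiom (T1): ∅ ∈ τ? Yes; X ∈ τ? Yes.
Axiom (T2/T3): check pairwise unions and intersections of members of τ.
All pairwise intersections and unions checked — each lies in τ. Therefore τ satisfies (T1), (T2), (T3): it IS a topology on X.


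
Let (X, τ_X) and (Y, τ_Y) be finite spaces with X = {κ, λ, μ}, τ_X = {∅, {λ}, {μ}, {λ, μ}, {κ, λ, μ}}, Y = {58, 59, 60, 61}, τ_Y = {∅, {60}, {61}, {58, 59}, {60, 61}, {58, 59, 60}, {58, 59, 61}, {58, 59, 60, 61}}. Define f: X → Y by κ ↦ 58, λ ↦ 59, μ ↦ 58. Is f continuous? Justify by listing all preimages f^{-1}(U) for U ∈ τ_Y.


f IS continuous.

Compute f^{-1}(U) for each U ∈ τ_Y:
  U = ∅: f^{-1}(U) = ∅ ∈ τ_X ✓.
  U = {60}: f^{-1}(U) = ∅ ∈ τ_X ✓.
  U = {61}: f^{-1}(U) = ∅ ∈ τ_X ✓.
  U = {58, 59}: f^{-1}(U) = {κ, λ, μ} ∈ τ_X ✓.
  U = {60, 61}: f^{-1}(U) = ∅ ∈ τ_X ✓.
  U = {58, 59, 60}: f^{-1}(U) = {κ, λ, μ} ∈ τ_X ✓.
  U = {58, 59, 61}: f^{-1}(U) = {κ, λ, μ} ∈ τ_X ✓.
  U = {58, 59, 60, 61}: f^{-1}(U) = {κ, λ, μ} ∈ τ_X ✓.
Every preimage lies in τ_X, so f IS continuous.


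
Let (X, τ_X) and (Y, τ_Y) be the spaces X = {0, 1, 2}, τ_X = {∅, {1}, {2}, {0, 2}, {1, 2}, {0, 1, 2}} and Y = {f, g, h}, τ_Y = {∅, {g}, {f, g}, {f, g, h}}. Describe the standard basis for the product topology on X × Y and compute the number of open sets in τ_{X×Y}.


Basis B = {∅ × ∅, {1} × {g}, {2} × {g}, {0, 2} × {g}, {1} × {f, g}, {1, 2} × {g}, {2} × {f, g}, {0, 1, 2} × {g}, {1} × {f, g, h}, {2} × {f, g, h}, {0, 2} × {f, g}, {1, 2} × {f, g}, {0, 2} × {f, g, h}, {0, 1, 2} × {f, g}, {1, 2} × {f, g, h}, {0, 1, 2} × {f, g, h}}; |τ_{X×Y}| = 40.

Enumerate products U × V with U ∈ τ_X, V ∈ τ_Y (deduplicated):
  ∅ × ∅ = {} (∅)
  {1} × {g} = {(1,g)}
  {2} × {g} = {(2,g)}
  {0, 2} × {g} = {(0,g), (2,g)}
  {1} × {f, g} = {(1,f), (1,g)}
  {1, 2} × {g} = {(1,g), (2,g)}
  {2} × {f, g} = {(2,f), (2,g)}
  {0, 1, 2} × {g} = {(0,g), (1,g), (2,g)}
  {1} × {f, g, h} = {(1,f), (1,g), (1,h)}
  {2} × {f, g, h} = {(2,f), (2,g), (2,h)}
  {0, 2} × {f, g} = {(0,f), (0,g), (2,f), (2,g)}
  {1, 2} × {f, g} = {(1,f), (1,g), (2,f), (2,g)}
  {0, 2} × {f, g, h} = {(0,f), (0,g), (0,h), (2,f), (2,g), (2,h)}
  {0, 1, 2} × {f, g} = {(0,f), (0,g), (1,f), (1,g), (2,f), (2,g)}
  {1, 2} × {f, g, h} = {(1,f), (1,g), (1,h), (2,f), (2,g), (2,h)}
  {0, 1, 2} × {f, g, h} = {(0,f), (0,g), (0,h), (1,f), (1,g), (1,h), (2,f), (2,g), (2,h)}
These 16 distinct sets form the basis B.
Close under arbitrary unions to get τ_{X×Y}; counting gives |τ_{X×Y}| = 40.


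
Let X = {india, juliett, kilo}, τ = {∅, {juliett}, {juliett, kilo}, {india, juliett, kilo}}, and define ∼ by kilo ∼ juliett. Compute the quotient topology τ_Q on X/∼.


X/∼ = {[india], [juliett=kilo]}; |τ_Q| = 3.

Equivalence classes: [india], [juliett=kilo].
Quotient map π: X → X/∼ sends india ↦ [india], juliett ↦ [juliett=kilo], kilo ↦ [juliett=kilo].
For each subset V ⊆ X/∼, compute π^{-1}(V) ⊆ X and check whether π^{-1}(V) ∈ τ. V is open in τ_Q iff π^{-1}(V) ∈ τ.
  V = {}: π^{-1}(V) = ∅ ∈ τ ✓.
  V = {[india]}: π^{-1}(V) = {india} ∉ τ ✗.
  V = {[juliett=kilo]}: π^{-1}(V) = {juliett, kilo} ∈ τ ✓.
  V = {[india], [juliett=kilo]}: π^{-1}(V) = {india, juliett, kilo} ∈ τ ✓.
Open sets in the quotient: τ_Q = {{}, {[juliett=kilo]}, {[india], [juliett=kilo]}} (3 elements).


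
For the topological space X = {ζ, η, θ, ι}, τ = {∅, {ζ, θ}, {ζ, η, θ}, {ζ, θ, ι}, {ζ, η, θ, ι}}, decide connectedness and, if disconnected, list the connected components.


(X, τ) is connected.

Find clopen sets (U ∈ τ with X ∖ U ∈ τ):
  U = ∅, X ∖ U = {ζ, η, θ, ι} — both open, so U is clopen.
  U = {ζ, η, θ, ι}, X ∖ U = ∅ — both open, so U is clopen.
Only trivial clopens (∅ and X) exist, so (X, τ) is connected.
Compute connected components by grouping points that agree on all clopens:
  component: {ζ, η, θ, ι}


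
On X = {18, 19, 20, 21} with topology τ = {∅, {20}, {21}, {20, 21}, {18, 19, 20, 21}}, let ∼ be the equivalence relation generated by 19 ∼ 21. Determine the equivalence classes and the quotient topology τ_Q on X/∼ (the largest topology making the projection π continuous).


X/∼ = {[18], [19=21], [20]}; |τ_Q| = 3.

Equivalence classes: [18], [19=21], [20].
Quotient map π: X → X/∼ sends 18 ↦ [18], 19 ↦ [19=21], 20 ↦ [20], 21 ↦ [19=21].
For each subset V ⊆ X/∼, compute π^{-1}(V) ⊆ X and check whether π^{-1}(V) ∈ τ. V is open in τ_Q iff π^{-1}(V) ∈ τ.
  V = {}: π^{-1}(V) = ∅ ∈ τ ✓.
  V = {[18]}: π^{-1}(V) = {18} ∉ τ ✗.
  V = {[19=21]}: π^{-1}(V) = {19, 21} ∉ τ ✗.
  V = {[18], [19=21]}: π^{-1}(V) = {18, 19, 21} ∉ τ ✗.
  V = {[20]}: π^{-1}(V) = {20} ∈ τ ✓.
  V = {[18], [20]}: π^{-1}(V) = {18, 20} ∉ τ ✗.
  V = {[19=21], [20]}: π^{-1}(V) = {19, 20, 21} ∉ τ ✗.
  V = {[18], [19=21], [20]}: π^{-1}(V) = {18, 19, 20, 21} ∈ τ ✓.
Open sets in the quotient: τ_Q = {{}, {[20]}, {[18], [19=21], [20]}} (3 elements).


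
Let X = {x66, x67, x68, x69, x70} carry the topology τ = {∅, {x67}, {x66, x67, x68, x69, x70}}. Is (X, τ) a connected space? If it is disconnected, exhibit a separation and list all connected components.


(X, τ) is connected.

Find clopen sets (U ∈ τ with X ∖ U ∈ τ):
  U = ∅, X ∖ U = {x66, x67, x68, x69, x70} — both open, so U is clopen.
  U = {x66, x67, x68, x69, x70}, X ∖ U = ∅ — both open, so U is clopen.
Only trivial clopens (∅ and X) exist, so (X, τ) is connected.
Compute connected components by grouping points that agree on all clopens:
  component: {x66, x67, x68, x69, x70}


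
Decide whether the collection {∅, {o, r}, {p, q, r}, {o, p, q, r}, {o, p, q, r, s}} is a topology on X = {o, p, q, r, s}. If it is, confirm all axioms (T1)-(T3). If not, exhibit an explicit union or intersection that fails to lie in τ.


τ is NOT a topology on X.

Axiom (T1): ∅ ∈ τ? Yes; X ∈ τ? Yes.
Axiom (T2/T3): check pairwise unions and intersections of members of τ.
Counterexample for (T3): {o, r} ∩ {p, q, r} = {r} ∉ τ. Therefore τ is NOT a topology.


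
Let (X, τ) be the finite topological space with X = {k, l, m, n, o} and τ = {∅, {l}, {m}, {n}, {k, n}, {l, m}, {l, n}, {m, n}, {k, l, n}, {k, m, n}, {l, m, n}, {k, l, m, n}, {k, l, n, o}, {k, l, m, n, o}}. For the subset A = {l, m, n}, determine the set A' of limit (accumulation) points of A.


A' = {k, o}

For each x ∈ X, list the open sets U ∈ τ with x ∈ U, then check whether U ∩ (A ∖ {x}) ≠ ∅ for every such U.
  x = k: opens ∋ x are {k, n}, {k, l, n}, {k, m, n}, {k, l, m, n}, {k, l, n, o}, {k, l, m, n, o}; each meets A ∖ {k}, so x IS a limit point.
  x = l: open {l} ∋ x has {l} ∩ (A ∖ {l}) = ∅, so x is NOT a limit point.
  x = m: open {m} ∋ x has {m} ∩ (A ∖ {m}) = ∅, so x is NOT a limit point.
  x = n: open {n} ∋ x has {n} ∩ (A ∖ {n}) = ∅, so x is NOT a limit point.
  x = o: opens ∋ x are {k, l, n, o}, {k, l, m, n, o}; each meets A ∖ {o}, so x IS a limit point.
Collecting: A' = {k, o}.


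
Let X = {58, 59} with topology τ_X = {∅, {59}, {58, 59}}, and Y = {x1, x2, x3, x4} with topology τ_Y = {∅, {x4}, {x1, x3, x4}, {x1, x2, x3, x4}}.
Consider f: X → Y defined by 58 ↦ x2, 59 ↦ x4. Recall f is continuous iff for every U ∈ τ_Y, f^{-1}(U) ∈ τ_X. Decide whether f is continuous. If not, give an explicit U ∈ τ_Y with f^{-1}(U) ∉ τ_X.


f IS continuous.

Compute f^{-1}(U) for each U ∈ τ_Y:
  U = ∅: f^{-1}(U) = ∅ ∈ τ_X ✓.
  U = {x4}: f^{-1}(U) = {59} ∈ τ_X ✓.
  U = {x1, x3, x4}: f^{-1}(U) = {59} ∈ τ_X ✓.
  U = {x1, x2, x3, x4}: f^{-1}(U) = {58, 59} ∈ τ_X ✓.
Every preimage lies in τ_X, so f IS continuous.


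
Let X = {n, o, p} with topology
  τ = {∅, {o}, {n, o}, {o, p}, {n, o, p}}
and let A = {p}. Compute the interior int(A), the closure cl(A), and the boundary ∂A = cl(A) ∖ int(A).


int(A) = ∅, cl(A) = {p}, ∂A = {p}.

Closed sets in (X, τ) are complements of opens:
  closed(X, τ) = {∅, {n}, {p}, {n, p}, {n, o, p}}.
int(A) = ⋃ {U ∈ τ : U ⊆ A}. Opens contained in A: ∅.
Taking the union of these: int(A) = ∅.
cl(A) = ⋂ {C closed : A ⊆ C}. Closed sets containing A: {p}, {n, p}, {n, o, p}.
Intersecting these: cl(A) = {p}.
∂A = cl(A) ∖ int(A) = {p} ∖ ∅ = {p}.


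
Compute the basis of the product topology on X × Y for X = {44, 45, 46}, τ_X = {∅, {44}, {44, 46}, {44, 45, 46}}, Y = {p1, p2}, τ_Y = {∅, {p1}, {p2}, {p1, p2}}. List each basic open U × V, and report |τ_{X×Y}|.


Basis B = {∅ × ∅, {44} × {p1}, {44} × {p2}, {44} × {p1, p2}, {44, 46} × {p1}, {44, 46} × {p2}, {44, 45, 46} × {p1}, {44, 45, 46} × {p2}, {44, 46} × {p1, p2}, {44, 45, 46} × {p1, p2}}; |τ_{X×Y}| = 16.

Enumerate products U × V with U ∈ τ_X, V ∈ τ_Y (deduplicated):
  ∅ × ∅ = {} (∅)
  {44} × {p1} = {(44,p1)}
  {44} × {p2} = {(44,p2)}
  {44} × {p1, p2} = {(44,p1), (44,p2)}
  {44, 46} × {p1} = {(44,p1), (46,p1)}
  {44, 46} × {p2} = {(44,p2), (46,p2)}
  {44, 45, 46} × {p1} = {(44,p1), (45,p1), (46,p1)}
  {44, 45, 46} × {p2} = {(44,p2), (45,p2), (46,p2)}
  {44, 46} × {p1, p2} = {(44,p1), (44,p2), (46,p1), (46,p2)}
  {44, 45, 46} × {p1, p2} = {(44,p1), (44,p2), (45,p1), (45,p2), (46,p1), (46,p2)}
These 10 distinct sets form the basis B.
Close under arbitrary unions to get τ_{X×Y}; counting gives |τ_{X×Y}| = 16.


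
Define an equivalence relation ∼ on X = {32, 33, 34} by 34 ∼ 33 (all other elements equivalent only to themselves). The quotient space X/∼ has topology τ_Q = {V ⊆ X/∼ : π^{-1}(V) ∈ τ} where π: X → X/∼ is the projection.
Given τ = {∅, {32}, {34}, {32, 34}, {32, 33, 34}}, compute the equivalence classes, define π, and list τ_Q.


X/∼ = {[32], [33=34]}; |τ_Q| = 3.

Equivalence classes: [32], [33=34].
Quotient map π: X → X/∼ sends 32 ↦ [32], 33 ↦ [33=34], 34 ↦ [33=34].
For each subset V ⊆ X/∼, compute π^{-1}(V) ⊆ X and check whether π^{-1}(V) ∈ τ. V is open in τ_Q iff π^{-1}(V) ∈ τ.
  V = {}: π^{-1}(V) = ∅ ∈ τ ✓.
  V = {[32]}: π^{-1}(V) = {32} ∈ τ ✓.
  V = {[33=34]}: π^{-1}(V) = {33, 34} ∉ τ ✗.
  V = {[32], [33=34]}: π^{-1}(V) = {32, 33, 34} ∈ τ ✓.
Open sets in the quotient: τ_Q = {{}, {[32]}, {[32], [33=34]}} (3 elements).


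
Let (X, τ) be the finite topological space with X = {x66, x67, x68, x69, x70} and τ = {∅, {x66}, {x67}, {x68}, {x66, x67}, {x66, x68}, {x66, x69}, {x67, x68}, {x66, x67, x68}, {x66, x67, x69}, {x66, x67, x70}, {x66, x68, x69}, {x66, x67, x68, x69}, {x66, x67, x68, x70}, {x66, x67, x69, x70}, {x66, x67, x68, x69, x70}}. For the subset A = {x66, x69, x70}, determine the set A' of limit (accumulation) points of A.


A' = {x69, x70}

For each x ∈ X, list the open sets U ∈ τ with x ∈ U, then check whether U ∩ (A ∖ {x}) ≠ ∅ for every such U.
  x = x66: open {x66} ∋ x has {x66} ∩ (A ∖ {x66}) = ∅, so x is NOT a limit point.
  x = x67: open {x67} ∋ x has {x67} ∩ (A ∖ {x67}) = ∅, so x is NOT a limit point.
  x = x68: open {x68} ∋ x has {x68} ∩ (A ∖ {x68}) = ∅, so x is NOT a limit point.
  x = x69: opens ∋ x are {x66, x69}, {x66, x67, x69}, {x66, x68, x69}, {x66, x67, x68, x69}, {x66, x67, x69, x70}, {x66, x67, x68, x69, x70}; each meets A ∖ {x69}, so x IS a limit point.
  x = x70: opens ∋ x are {x66, x67, x70}, {x66, x67, x68, x70}, {x66, x67, x69, x70}, {x66, x67, x68, x69, x70}; each meets A ∖ {x70}, so x IS a limit point.
Collecting: A' = {x69, x70}.


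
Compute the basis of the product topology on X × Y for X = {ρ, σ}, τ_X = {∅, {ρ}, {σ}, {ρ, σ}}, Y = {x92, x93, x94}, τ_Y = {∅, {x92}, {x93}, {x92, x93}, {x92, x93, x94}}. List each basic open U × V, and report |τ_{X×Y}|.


Basis B = {∅ × ∅, {ρ} × {x92}, {ρ} × {x93}, {σ} × {x92}, {σ} × {x93}, {ρ} × {x92, x93}, {ρ, σ} × {x92}, {ρ, σ} × {x93}, {σ} × {x92, x93}, {ρ} × {x92, x93, x94}, {σ} × {x92, x93, x94}, {ρ, σ} × {x92, x93}, {ρ, σ} × {x92, x93, x94}}; |τ_{X×Y}| = 25.

Enumerate products U × V with U ∈ τ_X, V ∈ τ_Y (deduplicated):
  ∅ × ∅ = {} (∅)
  {ρ} × {x92} = {(ρ,x92)}
  {ρ} × {x93} = {(ρ,x93)}
  {σ} × {x92} = {(σ,x92)}
  {σ} × {x93} = {(σ,x93)}
  {ρ} × {x92, x93} = {(ρ,x92), (ρ,x93)}
  {ρ, σ} × {x92} = {(ρ,x92), (σ,x92)}
  {ρ, σ} × {x93} = {(ρ,x93), (σ,x93)}
  {σ} × {x92, x93} = {(σ,x92), (σ,x93)}
  {ρ} × {x92, x93, x94} = {(ρ,x92), (ρ,x93), (ρ,x94)}
  {σ} × {x92, x93, x94} = {(σ,x92), (σ,x93), (σ,x94)}
  {ρ, σ} × {x92, x93} = {(ρ,x92), (ρ,x93), (σ,x92), (σ,x93)}
  {ρ, σ} × {x92, x93, x94} = {(ρ,x92), (ρ,x93), (ρ,x94), (σ,x92), (σ,x93), (σ,x94)}
These 13 distinct sets form the basis B.
Close under arbitrary unions to get τ_{X×Y}; counting gives |τ_{X×Y}| = 25.


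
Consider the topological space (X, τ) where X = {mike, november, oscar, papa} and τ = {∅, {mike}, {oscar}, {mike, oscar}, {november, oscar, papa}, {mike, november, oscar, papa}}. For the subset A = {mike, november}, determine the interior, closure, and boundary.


int(A) = {mike}, cl(A) = {mike, november, papa}, ∂A = {november, papa}.

Closed sets in (X, τ) are complements of opens:
  closed(X, τ) = {∅, {mike}, {november, papa}, {mike, november, papa}, {november, oscar, papa}, {mike, november, oscar, papa}}.
int(A) = ⋃ {U ∈ τ : U ⊆ A}. Opens contained in A: ∅, {mike}.
Taking the union of these: int(A) = {mike}.
cl(A) = ⋂ {C closed : A ⊆ C}. Closed sets containing A: {mike, november, papa}, {mike, november, oscar, papa}.
Intersecting these: cl(A) = {mike, november, papa}.
∂A = cl(A) ∖ int(A) = {mike, november, papa} ∖ {mike} = {november, papa}.


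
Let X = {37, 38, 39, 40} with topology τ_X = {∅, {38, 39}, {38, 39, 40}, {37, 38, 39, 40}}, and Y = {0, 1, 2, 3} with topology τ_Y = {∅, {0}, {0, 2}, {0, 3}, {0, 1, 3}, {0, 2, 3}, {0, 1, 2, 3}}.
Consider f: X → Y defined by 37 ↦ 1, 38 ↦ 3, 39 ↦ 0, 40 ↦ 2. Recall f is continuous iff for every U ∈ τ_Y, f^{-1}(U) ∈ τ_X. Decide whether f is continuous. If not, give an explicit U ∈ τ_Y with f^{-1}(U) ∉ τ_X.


f is NOT continuous.

Compute f^{-1}(U) for each U ∈ τ_Y:
  U = ∅: f^{-1}(U) = ∅ ∈ τ_X ✓.
  U = {0}: f^{-1}(U) = {39} ∉ τ_X ✗.
  U = {0, 2}: f^{-1}(U) = {39, 40} ∉ τ_X ✗.
  U = {0, 3}: f^{-1}(U) = {38, 39} ∈ τ_X ✓.
  U = {0, 1, 3}: f^{-1}(U) = {37, 38, 39} ∉ τ_X ✗.
  U = {0, 2, 3}: f^{-1}(U) = {38, 39, 40} ∈ τ_X ✓.
  U = {0, 1, 2, 3}: f^{-1}(U) = {37, 38, 39, 40} ∈ τ_X ✓.
Found U = {0} with f^{-1}(U) = {39} not in τ_X. Therefore f is NOT continuous.


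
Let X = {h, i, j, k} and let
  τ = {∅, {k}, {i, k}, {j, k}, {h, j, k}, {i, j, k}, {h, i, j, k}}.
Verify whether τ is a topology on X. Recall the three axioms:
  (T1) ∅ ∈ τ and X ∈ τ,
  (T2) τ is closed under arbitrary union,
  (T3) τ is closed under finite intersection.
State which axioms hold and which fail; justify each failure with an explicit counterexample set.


τ IS a topology on X.

Axiom (T1): ∅ ∈ τ? Yes; X ∈ τ? Yes.
Axiom (T2/T3): check pairwise unions and intersections of members of τ.
All pairwise intersections and unions checked — each lies in τ. Therefore τ satisfies (T1), (T2), (T3): it IS a topology on X.


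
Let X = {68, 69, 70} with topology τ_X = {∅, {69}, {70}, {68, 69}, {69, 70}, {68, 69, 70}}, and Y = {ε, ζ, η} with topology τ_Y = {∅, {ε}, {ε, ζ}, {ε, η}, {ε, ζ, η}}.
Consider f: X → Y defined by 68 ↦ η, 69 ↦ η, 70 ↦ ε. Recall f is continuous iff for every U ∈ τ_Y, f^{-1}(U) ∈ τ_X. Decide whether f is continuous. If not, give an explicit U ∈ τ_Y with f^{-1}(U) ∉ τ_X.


f IS continuous.

Compute f^{-1}(U) for each U ∈ τ_Y:
  U = ∅: f^{-1}(U) = ∅ ∈ τ_X ✓.
  U = {ε}: f^{-1}(U) = {70} ∈ τ_X ✓.
  U = {ε, ζ}: f^{-1}(U) = {70} ∈ τ_X ✓.
  U = {ε, η}: f^{-1}(U) = {68, 69, 70} ∈ τ_X ✓.
  U = {ε, ζ, η}: f^{-1}(U) = {68, 69, 70} ∈ τ_X ✓.
Every preimage lies in τ_X, so f IS continuous.


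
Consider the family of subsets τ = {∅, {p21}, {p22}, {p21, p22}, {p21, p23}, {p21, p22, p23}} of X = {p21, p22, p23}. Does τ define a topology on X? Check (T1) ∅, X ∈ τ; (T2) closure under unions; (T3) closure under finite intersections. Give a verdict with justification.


τ IS a topology on X.

Axiom (T1): ∅ ∈ τ? Yes; X ∈ τ? Yes.
Axiom (T2/T3): check pairwise unions and intersections of members of τ.
All pairwise intersections and unions checked — each lies in τ. Therefore τ satisfies (T1), (T2), (T3): it IS a topology on X.


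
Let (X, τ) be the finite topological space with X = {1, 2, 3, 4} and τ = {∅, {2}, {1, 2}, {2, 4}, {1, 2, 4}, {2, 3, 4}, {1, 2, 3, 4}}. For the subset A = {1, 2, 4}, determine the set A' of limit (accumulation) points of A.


A' = {1, 3, 4}

For each x ∈ X, list the open sets U ∈ τ with x ∈ U, then check whether U ∩ (A ∖ {x}) ≠ ∅ for every such U.
  x = 1: opens ∋ x are {1, 2}, {1, 2, 4}, {1, 2, 3, 4}; each meets A ∖ {1}, so x IS a limit point.
  x = 2: open {2} ∋ x has {2} ∩ (A ∖ {2}) = ∅, so x is NOT a limit point.
  x = 3: opens ∋ x are {2, 3, 4}, {1, 2, 3, 4}; each meets A ∖ {3}, so x IS a limit point.
  x = 4: opens ∋ x are {2, 4}, {1, 2, 4}, {2, 3, 4}, {1, 2, 3, 4}; each meets A ∖ {4}, so x IS a limit point.
Collecting: A' = {1, 3, 4}.


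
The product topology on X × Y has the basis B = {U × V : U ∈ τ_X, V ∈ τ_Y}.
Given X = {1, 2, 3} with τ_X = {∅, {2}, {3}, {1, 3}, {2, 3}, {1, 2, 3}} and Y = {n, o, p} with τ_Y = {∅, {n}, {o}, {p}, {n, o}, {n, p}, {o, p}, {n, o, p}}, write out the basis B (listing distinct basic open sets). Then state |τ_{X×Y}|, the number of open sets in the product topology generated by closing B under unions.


Basis B = {∅ × ∅, {2} × {n}, {2} × {o}, {2} × {p}, {3} × {n}, {3} × {o}, {3} × {p}, {1, 3} × {n}, {1, 3} × {o}, {1, 3} × {p}, {2} × {n, o}, {2} × {n, p}, {2, 3} × {n}, {2} × {o, p}, {2, 3} × {o}, {2, 3} × {p}, {3} × {n, o}, {3} × {n, p}, {3} × {o, p}, {1, 2, 3} × {n}, {1, 2, 3} × {o}, {1, 2, 3} × {p}, {2} × {n, o, p}, {3} × {n, o, p}, {1, 3} × {n, o}, {1, 3} × {n, p}, {1, 3} × {o, p}, {2, 3} × {n, o}, {2, 3} × {n, p}, {2, 3} × {o, p}, {1, 3} × {n, o, p}, {1, 2, 3} × {n, o}, {1, 2, 3} × {n, p}, {1, 2, 3} × {o, p}, {2, 3} × {n, o, p}, {1, 2, 3} × {n, o, p}}; |τ_{X×Y}| = 216.

Enumerate products U × V with U ∈ τ_X, V ∈ τ_Y (deduplicated):
  ∅ × ∅ = {} (∅)
  {2} × {n} = {(2,n)}
  {2} × {o} = {(2,o)}
  {2} × {p} = {(2,p)}
  {3} × {n} = {(3,n)}
  {3} × {o} = {(3,o)}
  {3} × {p} = {(3,p)}
  {1, 3} × {n} = {(1,n), (3,n)}
  {1, 3} × {o} = {(1,o), (3,o)}
  {1, 3} × {p} = {(1,p), (3,p)}
  {2} × {n, o} = {(2,n), (2,o)}
  {2} × {n, p} = {(2,n), (2,p)}
  {2, 3} × {n} = {(2,n), (3,n)}
  {2} × {o, p} = {(2,o), (2,p)}
  {2, 3} × {o} = {(2,o), (3,o)}
  {2, 3} × {p} = {(2,p), (3,p)}
  {3} × {n, o} = {(3,n), (3,o)}
  {3} × {n, p} = {(3,n), (3,p)}
  {3} × {o, p} = {(3,o), (3,p)}
  {1, 2, 3} × {n} = {(1,n), (2,n), (3,n)}
  {1, 2, 3} × {o} = {(1,o), (2,o), (3,o)}
  {1, 2, 3} × {p} = {(1,p), (2,p), (3,p)}
  {2} × {n, o, p} = {(2,n), (2,o), (2,p)}
  {3} × {n, o, p} = {(3,n), (3,o), (3,p)}
  {1, 3} × {n, o} = {(1,n), (1,o), (3,n), (3,o)}
  {1, 3} × {n, p} = {(1,n), (1,p), (3,n), (3,p)}
  {1, 3} × {o, p} = {(1,o), (1,p), (3,o), (3,p)}
  {2, 3} × {n, o} = {(2,n), (2,o), (3,n), (3,o)}
  {2, 3} × {n, p} = {(2,n), (2,p), (3,n), (3,p)}
  {2, 3} × {o, p} = {(2,o), (2,p), (3,o), (3,p)}
  {1, 3} × {n, o, p} = {(1,n), (1,o), (1,p), (3,n), (3,o), (3,p)}
  {1, 2, 3} × {n, o} = {(1,n), (1,o), (2,n), (2,o), (3,n), (3,o)}
  {1, 2, 3} × {n, p} = {(1,n), (1,p), (2,n), (2,p), (3,n), (3,p)}
  {1, 2, 3} × {o, p} = {(1,o), (1,p), (2,o), (2,p), (3,o), (3,p)}
  {2, 3} × {n, o, p} = {(2,n), (2,o), (2,p), (3,n), (3,o), (3,p)}
  {1, 2, 3} × {n, o, p} = {(1,n), (1,o), (1,p), (2,n), (2,o), (2,p), (3,n), (3,o), (3,p)}
These 36 distinct sets form the basis B.
Close under arbitrary unions to get τ_{X×Y}; counting gives |τ_{X×Y}| = 216.
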